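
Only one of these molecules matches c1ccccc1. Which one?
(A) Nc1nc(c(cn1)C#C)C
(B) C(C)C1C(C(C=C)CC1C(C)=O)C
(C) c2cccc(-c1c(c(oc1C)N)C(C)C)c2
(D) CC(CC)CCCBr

C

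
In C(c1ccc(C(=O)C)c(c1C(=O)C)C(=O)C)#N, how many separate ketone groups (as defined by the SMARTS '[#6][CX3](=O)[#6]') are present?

3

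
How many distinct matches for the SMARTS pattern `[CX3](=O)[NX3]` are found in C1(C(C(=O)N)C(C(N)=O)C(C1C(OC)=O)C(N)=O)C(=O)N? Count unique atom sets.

[CX3](=O)[NX3] is the SMARTS for an amide: a carbonyl carbon bonded to a trivalent nitrogen.
The molecule carries 4 separate instances of a primary amide (-C(=O)NH2) meeting every constraint; each maps to a distinct set of atoms, giving 4 matches.

4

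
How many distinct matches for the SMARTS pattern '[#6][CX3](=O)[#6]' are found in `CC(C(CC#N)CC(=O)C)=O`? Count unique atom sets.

[#6][CX3](=O)[#6] is the SMARTS for a ketone: a carbonyl carbon (no H) flanked by two carbons.
The molecule carries 2 separate instances of an acetyl/ketone group (-C(=O)CH3) meeting every constraint; each maps to a distinct set of atoms, giving 2 matches.

2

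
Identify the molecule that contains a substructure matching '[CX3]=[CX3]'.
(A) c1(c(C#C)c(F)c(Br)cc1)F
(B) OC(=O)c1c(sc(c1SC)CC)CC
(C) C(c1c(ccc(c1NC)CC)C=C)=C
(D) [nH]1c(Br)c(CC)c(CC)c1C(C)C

C

[CX3]=[CX3] describes a non-aromatic C=C double bond between two sp2 carbons (an alkene).
(A) has an ethynyl group (-C#CH) but the C-C bond is a triple bond, not a double bond.
(B) has an ethyl group (-CH2CH3) but its C-C bond is a single bond between CX4 carbons, not CX3=CX3.
(C) contains a vinyl group (-CH=CH2), which satisfies every atom and bond constraint.
(D) has an ethyl group (-CH2CH3) but its C-C bond is a single bond between CX4 carbons, not CX3=CX3.
So the answer is (C).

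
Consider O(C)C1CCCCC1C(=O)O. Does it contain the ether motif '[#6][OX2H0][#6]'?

Yes

The pattern [#6][OX2H0][#6] describes an aliphatic oxygen bridging two carbons with no H on the oxygen — an ether.
The molecule carries a methoxy ether (-OCH3), whose atoms satisfy every constraint of the query, so the pattern matches.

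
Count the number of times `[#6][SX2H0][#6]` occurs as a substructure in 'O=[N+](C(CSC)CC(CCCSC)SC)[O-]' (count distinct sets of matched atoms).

3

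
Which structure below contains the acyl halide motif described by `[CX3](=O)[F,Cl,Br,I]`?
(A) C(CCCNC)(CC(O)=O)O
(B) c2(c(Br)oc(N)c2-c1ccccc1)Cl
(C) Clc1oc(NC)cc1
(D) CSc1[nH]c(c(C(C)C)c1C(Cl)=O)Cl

D

[CX3](=O)[F,Cl,Br,I] describes a carbonyl carbon bonded to a halogen (an acyl halide).
(A) has a carboxylic acid group (-C(=O)OH) but the carbonyl is bonded to -OH, not to a halogen.
(B) has a chloro substituent but the Cl is not on a carbonyl carbon.
(C) has a chloro substituent but the Cl is not on a carbonyl carbon.
(D) contains an acyl chloride (-C(=O)Cl), which satisfies every atom and bond constraint.
So the answer is (D).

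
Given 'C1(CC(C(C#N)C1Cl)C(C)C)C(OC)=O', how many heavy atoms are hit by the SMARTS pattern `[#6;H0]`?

2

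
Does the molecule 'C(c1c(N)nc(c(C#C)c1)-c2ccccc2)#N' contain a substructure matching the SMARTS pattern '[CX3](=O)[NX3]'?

No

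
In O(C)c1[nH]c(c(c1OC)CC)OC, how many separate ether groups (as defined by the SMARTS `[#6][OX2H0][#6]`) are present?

[#6][OX2H0][#6] is the SMARTS for an ether: an aliphatic oxygen bridging two carbons with no H on the oxygen.
The molecule carries 3 separate instances of a methoxy ether (-OCH3) meeting every constraint; each maps to a distinct set of atoms, giving 3 matches.

3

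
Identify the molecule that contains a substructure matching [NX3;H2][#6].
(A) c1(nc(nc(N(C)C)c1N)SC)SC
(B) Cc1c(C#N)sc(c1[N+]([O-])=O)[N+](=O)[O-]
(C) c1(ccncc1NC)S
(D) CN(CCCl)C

A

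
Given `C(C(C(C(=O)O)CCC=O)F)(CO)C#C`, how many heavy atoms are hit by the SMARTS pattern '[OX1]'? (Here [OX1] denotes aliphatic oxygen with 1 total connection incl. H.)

2

The query [OX1] means: aliphatic oxygen with one total connection — typically a carbonyl =O or an oxide.
Check the 15 heavy atoms by environment: 6× C (X4) → no; 2× C (X2) → no; 2× C (X3) → no; 2× O (X1) → match; 2× O (X2) → no; 1× F (X1) → no.
That gives 2 matching atoms.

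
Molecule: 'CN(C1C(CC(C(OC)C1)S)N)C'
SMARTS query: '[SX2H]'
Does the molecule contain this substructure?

Yes

The pattern [SX2H] describes an aliphatic sulfur with two connections, one being H — a thiol.
The molecule carries a thiol (-SH), whose atoms satisfy every constraint of the query, so the pattern matches.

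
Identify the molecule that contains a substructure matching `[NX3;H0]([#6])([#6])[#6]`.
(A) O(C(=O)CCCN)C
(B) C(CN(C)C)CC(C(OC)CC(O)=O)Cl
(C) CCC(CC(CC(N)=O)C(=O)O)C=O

B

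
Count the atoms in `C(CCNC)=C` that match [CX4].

Check the 6 heavy atoms by environment: 3× C (X4) → match; 1× N (X3) → no; 2× C (X3) → no.
That gives 3 matching atoms.

3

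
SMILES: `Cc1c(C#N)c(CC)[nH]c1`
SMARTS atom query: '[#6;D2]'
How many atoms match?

3

The query [#6;D2] means: any carbon bonded to exactly two heavy atoms.
Check the 10 heavy atoms by environment: 1× n (aromatic, D2) → no; 1× c (aromatic, D2) → match; 3× c (aromatic, D3) → no; 2× C (D2) → match; 1× N (D1) → no; 2× C (D1) → no.
Summing the matching environments: 1 + 2 = 3 matching atoms.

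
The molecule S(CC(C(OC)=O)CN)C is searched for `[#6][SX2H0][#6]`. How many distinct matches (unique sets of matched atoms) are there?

1

[#6][SX2H0][#6] is the SMARTS for a thioether: an aliphatic sulfur bridging two carbons with no H on the sulfur.
Exactly one fragment in the molecule meets all constraints, giving 1 match.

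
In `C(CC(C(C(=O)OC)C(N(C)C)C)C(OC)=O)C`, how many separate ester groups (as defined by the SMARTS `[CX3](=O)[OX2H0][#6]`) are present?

2

[CX3](=O)[OX2H0][#6] is the SMARTS for an ester: a carbonyl carbon bonded to an oxygen that is itself bonded to carbon (no H on that O).
The molecule carries 2 separate instances of a methyl-ester group (-C(=O)OCH3) meeting every constraint; each maps to a distinct set of atoms, giving 2 matches.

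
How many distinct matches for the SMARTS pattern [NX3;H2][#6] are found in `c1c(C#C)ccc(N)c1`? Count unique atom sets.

1

[NX3;H2][#6] is the SMARTS for a primary amine: a trivalent nitrogen with two H attached to carbon.
Exactly one fragment in the molecule meets all constraints, giving 1 match.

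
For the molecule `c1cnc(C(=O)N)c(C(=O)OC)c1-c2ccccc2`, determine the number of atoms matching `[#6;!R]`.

The query [#6;!R] means: carbon not in any ring.
Check the 19 heavy atoms by environment: 1× n (aromatic, in 6-ring) → no; 11× c (aromatic, in 6-ring) → no; 3× C (acyclic) → match; 3× O (acyclic) → no; 1× N (acyclic) → no.
That gives 3 matching atoms.

3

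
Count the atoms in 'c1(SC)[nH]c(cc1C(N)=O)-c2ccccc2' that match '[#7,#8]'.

3

Check the 16 heavy atoms by environment: 1× n (aromatic) → match; 10× c (aromatic) → no; 1× S → no; 2× C → no; 1× O → match; 1× N → match.
Summing the matching environments: 1 + 1 + 1 = 3 matching atoms.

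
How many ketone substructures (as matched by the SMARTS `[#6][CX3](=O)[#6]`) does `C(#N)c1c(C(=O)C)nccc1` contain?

1

[#6][CX3](=O)[#6] is the SMARTS for a ketone: a carbonyl carbon (no H) flanked by two carbons.
Exactly one fragment in the molecule meets all constraints, giving 1 match.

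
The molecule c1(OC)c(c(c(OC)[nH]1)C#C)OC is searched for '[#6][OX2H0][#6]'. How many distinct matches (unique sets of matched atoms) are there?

3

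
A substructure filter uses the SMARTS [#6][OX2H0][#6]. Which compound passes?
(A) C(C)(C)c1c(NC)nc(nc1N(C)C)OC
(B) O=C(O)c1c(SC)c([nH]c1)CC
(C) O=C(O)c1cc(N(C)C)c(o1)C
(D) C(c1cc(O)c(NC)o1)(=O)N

[#6][OX2H0][#6] describes an aliphatic oxygen bridging two carbons with no H on the oxygen (an ether).
(A) contains a methoxy ether (-OCH3), which satisfies every atom and bond constraint.
(B) has a carboxylic acid group (-C(=O)OH) but the -OH oxygen has H1; the =O is OX1, not OX2.
(C) has a carboxylic acid group (-C(=O)OH) but the -OH oxygen has H1; the =O is OX1, not OX2.
(D) has a hydroxyl group (-OH) but the oxygen has H1, not H0 bridging two carbons.
So the answer is (A).

A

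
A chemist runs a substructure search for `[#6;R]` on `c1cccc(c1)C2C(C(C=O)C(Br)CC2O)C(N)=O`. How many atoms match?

Check the 19 heavy atoms by environment: 6× C (in 6-ring) → match; 6× c (aromatic, in 6-ring) → match; 2× C (acyclic) → no; 3× O (acyclic) → no; 1× N (acyclic) → no; 1× Br (acyclic) → no.
Summing the matching environments: 6 + 6 = 12 matching atoms.

12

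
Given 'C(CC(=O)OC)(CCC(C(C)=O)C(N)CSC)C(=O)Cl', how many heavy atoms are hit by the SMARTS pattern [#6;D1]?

The query [#6;D1] means: carbon bonded to exactly one heavy atom.
Check the 20 heavy atoms by environment: 4× C (D2) → no; 6× C (D3) → no; 1× S (D2) → no; 3× C (D1) → match; 3× O (D1) → no; 1× Cl (D1) → no; 1× O (D2) → no; 1× N (D1) → no.
That gives 3 matching atoms.

3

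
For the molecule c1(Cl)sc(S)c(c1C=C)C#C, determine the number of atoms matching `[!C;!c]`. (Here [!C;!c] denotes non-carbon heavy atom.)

The query [!C;!c] means: neither aliphatic nor aromatic carbon — same as [!#6].
Check the 11 heavy atoms by environment: 1× s (aromatic) → match; 4× c (aromatic) → no; 1× S → match; 1× Cl → match; 4× C → no.
Summing the matching environments: 1 + 1 + 1 = 3 matching atoms.

3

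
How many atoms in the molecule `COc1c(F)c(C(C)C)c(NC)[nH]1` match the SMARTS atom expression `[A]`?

8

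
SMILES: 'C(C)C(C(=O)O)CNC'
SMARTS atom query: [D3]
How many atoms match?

2

The query [D3] means: atom with exactly three heavy-atom neighbours.
Check the 9 heavy atoms by environment: 2× C (D2) → no; 2× C (D3) → match; 2× O (D1) → no; 2× C (D1) → no; 1× N (D2) → no.
That gives 2 matching atoms.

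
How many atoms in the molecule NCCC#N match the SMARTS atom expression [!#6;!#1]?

2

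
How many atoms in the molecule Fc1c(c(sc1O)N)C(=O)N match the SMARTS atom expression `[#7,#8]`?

The query [#7,#8] means: nitrogen or oxygen (comma = OR).
Check the 11 heavy atoms by environment: 1× s (aromatic) → no; 4× c (aromatic) → no; 2× N → match; 1× C → no; 2× O → match; 1× F → no.
Summing the matching environments: 2 + 2 = 4 matching atoms.

4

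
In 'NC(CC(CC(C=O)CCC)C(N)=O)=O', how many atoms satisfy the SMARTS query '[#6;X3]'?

3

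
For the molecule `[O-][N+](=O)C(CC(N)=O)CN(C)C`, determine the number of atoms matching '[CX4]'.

Check the 12 heavy atoms by environment: 5× C (X4) → match; 2× N (X3) → no; 1× C (X3) → no; 2× O (X1) → no; 1× N (charge +1, X3) → no; 1× O (charge -1, X1) → no.
That gives 5 matching atoms.

5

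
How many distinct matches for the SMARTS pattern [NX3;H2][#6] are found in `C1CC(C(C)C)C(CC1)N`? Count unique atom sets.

1

[NX3;H2][#6] is the SMARTS for a primary amine: a trivalent nitrogen with two H attached to carbon.
Exactly one fragment in the molecule meets all constraints, giving 1 match.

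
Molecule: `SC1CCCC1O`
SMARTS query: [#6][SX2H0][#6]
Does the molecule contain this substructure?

No

The pattern [#6][SX2H0][#6] describes an aliphatic sulfur bridging two carbons with no H on the sulfur — a thioether.
The closest candidate here is a thiol (-SH), but the sulfur has H1, not H0 bridging two carbons. No other fragment satisfies the full query, so there is no match.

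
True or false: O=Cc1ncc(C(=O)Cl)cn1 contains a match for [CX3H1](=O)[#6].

True

The pattern [CX3H1](=O)[#6] describes an sp2 carbon with one H, double-bonded to O and single-bonded to carbon — an aldehyde.
The molecule carries an aldehyde (-CHO), whose atoms satisfy every constraint of the query, so the pattern matches.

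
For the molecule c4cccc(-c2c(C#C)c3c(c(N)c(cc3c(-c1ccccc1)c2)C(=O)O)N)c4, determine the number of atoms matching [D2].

13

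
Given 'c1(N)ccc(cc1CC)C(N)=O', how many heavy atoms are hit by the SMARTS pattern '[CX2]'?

0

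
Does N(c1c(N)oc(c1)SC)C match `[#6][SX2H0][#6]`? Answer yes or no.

Yes

The pattern [#6][SX2H0][#6] describes an aliphatic sulfur bridging two carbons with no H on the sulfur — a thioether.
The molecule carries a methylthio ether (-SCH3), whose atoms satisfy every constraint of the query, so the pattern matches.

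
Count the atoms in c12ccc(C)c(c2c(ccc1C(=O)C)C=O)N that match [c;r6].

The query [c;r6] means: aromatic carbon that belongs to a six-membered ring.
Check the 17 heavy atoms by environment: 10× c (aromatic, in 6-ring) → match; 1× N (acyclic) → no; 4× C (acyclic) → no; 2× O (acyclic) → no.
That gives 10 matching atoms.

10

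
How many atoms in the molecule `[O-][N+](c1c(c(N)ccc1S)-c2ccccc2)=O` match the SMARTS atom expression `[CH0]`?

0

The query [CH0] means: aliphatic carbon with no attached hydrogen.
Check the 17 heavy atoms by environment: 5× c (aromatic, H0) → no; 7× c (aromatic, H1) → no; 1× S (H1) → no; 1× N (H2) → no; 1× N (charge +1, H0) → no; 1× O (charge -1, H0) → no; 1× O (H0) → no.
No environment satisfies the query, so 0 matching atoms.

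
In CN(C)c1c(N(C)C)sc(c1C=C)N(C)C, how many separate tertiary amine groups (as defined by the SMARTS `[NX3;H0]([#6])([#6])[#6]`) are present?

[NX3;H0]([#6])([#6])[#6] is the SMARTS for a tertiary amine: a trivalent nitrogen with no H, bonded to three carbons.
The molecule carries 3 separate instances of a dimethylamino group (-N(CH3)2) meeting every constraint; each maps to a distinct set of atoms, giving 3 matches.

3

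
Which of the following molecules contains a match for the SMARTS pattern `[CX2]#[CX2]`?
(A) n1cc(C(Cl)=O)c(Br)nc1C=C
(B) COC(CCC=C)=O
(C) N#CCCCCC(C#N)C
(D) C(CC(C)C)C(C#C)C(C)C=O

D

[CX2]#[CX2] describes a carbon-carbon triple bond (an alkyne).
(A) has a vinyl group (-CH=CH2) but the C=C is a double bond; both carbons are CX3, not CX2.
(B) has a vinyl group (-CH=CH2) but the C=C is a double bond; both carbons are CX3, not CX2.
(C) has a nitrile (-C#N) but the triple bond is C#N, not C#C.
(D) contains an ethynyl group (-C#CH), which satisfies every atom and bond constraint.
So the answer is (D).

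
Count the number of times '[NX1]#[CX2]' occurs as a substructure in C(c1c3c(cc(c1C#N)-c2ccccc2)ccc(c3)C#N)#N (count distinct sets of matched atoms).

[NX1]#[CX2] is the SMARTS for a nitrile: a nitrogen triple-bonded to a two-connected carbon.
The molecule carries 3 separate instances of a nitrile (-C#N) meeting every constraint; each maps to a distinct set of atoms, giving 3 matches.

3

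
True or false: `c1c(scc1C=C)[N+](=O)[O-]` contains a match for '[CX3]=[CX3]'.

The pattern [CX3]=[CX3] describes a non-aromatic C=C double bond between two sp2 carbons — an alkene.
The molecule carries a vinyl group (-CH=CH2), whose atoms satisfy every constraint of the query, so the pattern matches.

True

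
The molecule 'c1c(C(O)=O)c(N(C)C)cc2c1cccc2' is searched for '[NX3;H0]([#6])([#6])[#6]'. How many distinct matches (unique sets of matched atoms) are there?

[NX3;H0]([#6])([#6])[#6] is the SMARTS for a tertiary amine: a trivalent nitrogen with no H, bonded to three carbons.
Exactly one fragment in the molecule meets all constraints, giving 1 match.

1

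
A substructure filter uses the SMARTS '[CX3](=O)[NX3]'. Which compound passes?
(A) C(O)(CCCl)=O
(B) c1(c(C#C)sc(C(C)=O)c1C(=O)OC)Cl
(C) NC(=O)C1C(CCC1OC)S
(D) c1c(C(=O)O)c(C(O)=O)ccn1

C

[CX3](=O)[NX3] describes a carbonyl carbon bonded to a trivalent nitrogen (an amide).
(A) has a carboxylic acid group (-C(=O)OH) but the carbonyl is bonded to O, not to an NX3 nitrogen.
(B) has a methyl-ester group (-C(=O)OCH3) but the carbonyl is bonded to O, not to an NX3 nitrogen.
(C) contains a primary amide (-C(=O)NH2), which satisfies every atom and bond constraint.
(D) has a carboxylic acid group (-C(=O)OH) but the carbonyl is bonded to O, not to an NX3 nitrogen.
So the answer is (C).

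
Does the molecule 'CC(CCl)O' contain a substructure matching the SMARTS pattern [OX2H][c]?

No

The pattern [OX2H][c] describes a hydroxyl oxygen attached to an aromatic carbon — a phenol.
The closest candidate here is a hydroxyl group (-OH), but the -OH is on an aliphatic carbon, not an aromatic c. No other fragment satisfies the full query, so there is no match.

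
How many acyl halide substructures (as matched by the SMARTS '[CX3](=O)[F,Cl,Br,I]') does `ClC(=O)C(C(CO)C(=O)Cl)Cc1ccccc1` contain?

2

[CX3](=O)[F,Cl,Br,I] is the SMARTS for an acyl halide: a carbonyl carbon bonded to a halogen.
The molecule carries 2 separate instances of an acyl chloride (-C(=O)Cl) meeting every constraint; each maps to a distinct set of atoms, giving 2 matches.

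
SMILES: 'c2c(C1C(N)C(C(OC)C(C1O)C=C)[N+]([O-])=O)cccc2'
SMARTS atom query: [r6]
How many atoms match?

The query [r6] means: r6 matches atoms in a six-membered ring.
Check the 21 heavy atoms by environment: 6× C (in 6-ring) → match; 3× C (acyclic) → no; 1× N (charge +1, acyclic) → no; 1× O (charge -1, acyclic) → no; 3× O (acyclic) → no; 1× N (acyclic) → no; 6× c (aromatic, in 6-ring) → match.
Summing the matching environments: 6 + 6 = 12 matching atoms.

12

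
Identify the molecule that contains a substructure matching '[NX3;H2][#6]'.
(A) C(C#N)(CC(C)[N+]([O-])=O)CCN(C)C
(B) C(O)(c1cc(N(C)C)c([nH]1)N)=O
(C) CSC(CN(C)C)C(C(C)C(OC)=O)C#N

B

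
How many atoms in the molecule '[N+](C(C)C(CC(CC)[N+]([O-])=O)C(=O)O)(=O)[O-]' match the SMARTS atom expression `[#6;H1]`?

3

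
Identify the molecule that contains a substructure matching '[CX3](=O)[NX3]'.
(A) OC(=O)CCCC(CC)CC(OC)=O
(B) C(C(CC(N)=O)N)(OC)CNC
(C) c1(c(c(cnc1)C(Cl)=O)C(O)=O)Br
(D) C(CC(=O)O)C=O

B

[CX3](=O)[NX3] describes a carbonyl carbon bonded to a trivalent nitrogen (an amide).
(A) has a methyl-ester group (-C(=O)OCH3) but the carbonyl is bonded to O, not to an NX3 nitrogen.
(B) contains a primary amide (-C(=O)NH2), which satisfies every atom and bond constraint.
(C) has a carboxylic acid group (-C(=O)OH) but the carbonyl is bonded to O, not to an NX3 nitrogen.
(D) has a carboxylic acid group (-C(=O)OH) but the carbonyl is bonded to O, not to an NX3 nitrogen.
So the answer is (B).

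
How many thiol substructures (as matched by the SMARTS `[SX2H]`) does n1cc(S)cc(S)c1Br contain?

[SX2H] is the SMARTS for a thiol: an aliphatic sulfur with two connections, one being H.
The molecule carries 2 separate instances of a thiol (-SH) meeting every constraint; each maps to a distinct set of atoms, giving 2 matches.

2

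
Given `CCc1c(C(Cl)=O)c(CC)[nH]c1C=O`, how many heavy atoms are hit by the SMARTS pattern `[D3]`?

The query [D3] means: atom with exactly three heavy-atom neighbours.
Check the 14 heavy atoms by environment: 1× n (aromatic, D2) → no; 4× c (aromatic, D3) → match; 3× C (D2) → no; 2× O (D1) → no; 1× C (D3) → match; 1× Cl (D1) → no; 2× C (D1) → no.
Summing the matching environments: 4 + 1 = 5 matching atoms.

5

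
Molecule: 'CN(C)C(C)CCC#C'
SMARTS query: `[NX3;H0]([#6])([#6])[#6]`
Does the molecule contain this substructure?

Yes

The pattern [NX3;H0]([#6])([#6])[#6] describes a trivalent nitrogen with no H, bonded to three carbons — a tertiary amine.
The molecule carries a dimethylamino group (-N(CH3)2), whose atoms satisfy every constraint of the query, so the pattern matches.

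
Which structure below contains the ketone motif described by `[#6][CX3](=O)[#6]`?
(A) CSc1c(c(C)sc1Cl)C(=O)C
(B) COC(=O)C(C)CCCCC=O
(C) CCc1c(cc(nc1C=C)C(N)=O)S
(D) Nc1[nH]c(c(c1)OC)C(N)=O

[#6][CX3](=O)[#6] describes a carbonyl carbon (no H) flanked by two carbons (a ketone).
(A) contains an acetyl/ketone group (-C(=O)CH3), which satisfies every atom and bond constraint.
(B) has an aldehyde (-CHO) but the carbonyl carbon has H1, so it is not flanked by two carbons.
(C) has a primary amide (-C(=O)NH2) but one neighbour of the carbonyl carbon is N, not C.
(D) has a primary amide (-C(=O)NH2) but one neighbour of the carbonyl carbon is N, not C.
So the answer is (A).

A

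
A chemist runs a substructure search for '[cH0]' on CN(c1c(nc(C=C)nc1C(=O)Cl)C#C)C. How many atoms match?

4

The query [cH0] means: aromatic carbon with no attached hydrogen (substituted or ring-fusion).
Check the 16 heavy atoms by environment: 2× n (aromatic, H0) → no; 4× c (aromatic, H0) → match; 1× N (H0) → no; 2× C (H3) → no; 2× C (H1) → no; 1× C (H2) → no; 2× C (H0) → no; 1× O (H0) → no; 1× Cl (H0) → no.
That gives 4 matching atoms.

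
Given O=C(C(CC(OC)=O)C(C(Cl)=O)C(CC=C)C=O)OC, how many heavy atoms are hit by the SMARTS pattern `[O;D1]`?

4

The query [O;D1] means: aliphatic oxygen bonded to exactly one heavy atom.
Check the 20 heavy atoms by environment: 4× C (D2) → no; 6× C (D3) → no; 3× C (D1) → no; 4× O (D1) → match; 1× Cl (D1) → no; 2× O (D2) → no.
That gives 4 matching atoms.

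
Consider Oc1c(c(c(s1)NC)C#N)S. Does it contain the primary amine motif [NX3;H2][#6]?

The pattern [NX3;H2][#6] describes a trivalent nitrogen with two H attached to carbon — a primary amine.
The closest candidate here is an N-methylamino group (-NHCH3), but the nitrogen bears two carbons and only one H (H1), not H2. No other fragment satisfies the full query, so there is no match.

No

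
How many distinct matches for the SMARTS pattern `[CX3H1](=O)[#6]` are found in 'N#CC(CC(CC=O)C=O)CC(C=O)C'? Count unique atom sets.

3

[CX3H1](=O)[#6] is the SMARTS for an aldehyde: an sp2 carbon with one H, double-bonded to O and single-bonded to carbon.
The molecule carries 3 separate instances of an aldehyde (-CHO) meeting every constraint; each maps to a distinct set of atoms, giving 3 matches.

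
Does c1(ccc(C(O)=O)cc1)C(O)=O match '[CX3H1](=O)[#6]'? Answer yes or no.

No

The pattern [CX3H1](=O)[#6] describes an sp2 carbon with one H, double-bonded to O and single-bonded to carbon — an aldehyde.
The closest candidate here is a carboxylic acid group (-C(=O)OH), but the carbonyl carbon has H0 and is bonded to O, not H1. No other fragment satisfies the full query, so there is no match.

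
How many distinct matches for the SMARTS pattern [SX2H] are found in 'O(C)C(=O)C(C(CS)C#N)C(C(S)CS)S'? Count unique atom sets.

[SX2H] is the SMARTS for a thiol: an aliphatic sulfur with two connections, one being H.
The molecule carries 4 separate instances of a thiol (-SH) meeting every constraint; each maps to a distinct set of atoms, giving 4 matches.

4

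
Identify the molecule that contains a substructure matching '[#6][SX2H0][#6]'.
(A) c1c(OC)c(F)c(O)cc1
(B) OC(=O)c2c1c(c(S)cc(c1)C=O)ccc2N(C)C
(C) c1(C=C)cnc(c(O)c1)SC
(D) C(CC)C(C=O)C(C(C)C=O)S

[#6][SX2H0][#6] describes an aliphatic sulfur bridging two carbons with no H on the sulfur (a thioether).
(A) has a methoxy ether (-OCH3) but the bridging atom is O, not S.
(B) has a thiol (-SH) but the sulfur has H1, not H0 bridging two carbons.
(C) contains a methylthio ether (-SCH3), which satisfies every atom and bond constraint.
(D) has a thiol (-SH) but the sulfur has H1, not H0 bridging two carbons.
So the answer is (C).

C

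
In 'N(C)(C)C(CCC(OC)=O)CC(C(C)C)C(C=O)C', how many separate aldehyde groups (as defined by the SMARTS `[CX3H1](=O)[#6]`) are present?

[CX3H1](=O)[#6] is the SMARTS for an aldehyde: an sp2 carbon with one H, double-bonded to O and single-bonded to carbon.
Exactly one fragment in the molecule meets all constraints, giving 1 match.

1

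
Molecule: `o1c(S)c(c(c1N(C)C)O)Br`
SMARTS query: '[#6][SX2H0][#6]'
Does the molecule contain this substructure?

The pattern [#6][SX2H0][#6] describes an aliphatic sulfur bridging two carbons with no H on the sulfur — a thioether.
The closest candidate here is a thiol (-SH), but the sulfur has H1, not H0 bridging two carbons. No other fragment satisfies the full query, so there is no match.

No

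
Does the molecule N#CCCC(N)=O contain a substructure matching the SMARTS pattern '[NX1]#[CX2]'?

The pattern [NX1]#[CX2] describes a nitrogen triple-bonded to a two-connected carbon — a nitrile.
The molecule carries a nitrile (-C#N), whose atoms satisfy every constraint of the query, so the pattern matches.

Yes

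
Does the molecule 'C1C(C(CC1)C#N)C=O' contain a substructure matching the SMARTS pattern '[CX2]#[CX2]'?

No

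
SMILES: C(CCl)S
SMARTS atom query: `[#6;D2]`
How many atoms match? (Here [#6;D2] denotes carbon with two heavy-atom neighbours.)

2

The query [#6;D2] means: any carbon bonded to exactly two heavy atoms.
Check the 4 heavy atoms by environment: 2× C (D2) → match; 1× S (D1) → no; 1× Cl (D1) → no.
That gives 2 matching atoms.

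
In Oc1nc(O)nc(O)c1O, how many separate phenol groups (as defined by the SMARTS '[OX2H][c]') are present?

4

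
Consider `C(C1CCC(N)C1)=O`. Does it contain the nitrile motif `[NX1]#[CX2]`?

The pattern [NX1]#[CX2] describes a nitrogen triple-bonded to a two-connected carbon — a nitrile.
The closest candidate here is a primary amino group (-NH2), but the nitrogen is NX3 (three connections), not NX1 triple-bonded. No other fragment satisfies the full query, so there is no match.

No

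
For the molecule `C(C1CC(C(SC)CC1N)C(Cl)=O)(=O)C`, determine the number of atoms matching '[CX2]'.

The query [CX2] means: C with X2: aliphatic carbon with exactly 2 total connections.
Check the 15 heavy atoms by environment: 8× C (X4) → no; 2× C (X3) → no; 2× O (X1) → no; 1× Cl (X1) → no; 1× N (X3) → no; 1× S (X2) → no.
No environment satisfies the query, so 0 matching atoms.

0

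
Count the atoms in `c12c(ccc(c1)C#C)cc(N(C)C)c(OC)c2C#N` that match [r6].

10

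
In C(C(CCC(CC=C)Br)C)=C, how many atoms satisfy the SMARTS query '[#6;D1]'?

The query [#6;D1] means: carbon bonded to exactly one heavy atom.
Check the 11 heavy atoms by environment: 5× C (D2) → no; 2× C (D3) → no; 3× C (D1) → match; 1× Br (D1) → no.
That gives 3 matching atoms.

3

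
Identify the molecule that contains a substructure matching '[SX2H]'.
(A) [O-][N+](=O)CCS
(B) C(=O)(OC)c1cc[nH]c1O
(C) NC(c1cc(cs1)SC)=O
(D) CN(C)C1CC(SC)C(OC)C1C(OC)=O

A

[SX2H] describes an aliphatic sulfur with two connections, one being H (a thiol).
(A) contains a thiol (-SH), which satisfies every atom and bond constraint.
(B) has a hydroxyl group (-OH) but it is an -OH, not an -SH.
(C) has a methylthio ether (-SCH3) but the sulfur has H0 (bonded to two carbons), not H1.
(D) has a methylthio ether (-SCH3) but the sulfur has H0 (bonded to two carbons), not H1.
So the answer is (A).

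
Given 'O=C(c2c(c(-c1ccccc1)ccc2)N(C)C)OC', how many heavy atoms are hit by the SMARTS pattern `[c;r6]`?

12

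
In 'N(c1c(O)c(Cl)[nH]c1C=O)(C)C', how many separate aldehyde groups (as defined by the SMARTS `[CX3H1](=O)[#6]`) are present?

1

[CX3H1](=O)[#6] is the SMARTS for an aldehyde: an sp2 carbon with one H, double-bonded to O and single-bonded to carbon.
Exactly one fragment in the molecule meets all constraints, giving 1 match.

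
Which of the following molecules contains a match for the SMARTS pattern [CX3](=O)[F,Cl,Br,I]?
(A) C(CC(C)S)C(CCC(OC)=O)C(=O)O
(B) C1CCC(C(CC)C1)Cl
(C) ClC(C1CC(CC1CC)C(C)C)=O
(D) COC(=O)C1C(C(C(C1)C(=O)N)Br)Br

[CX3](=O)[F,Cl,Br,I] describes a carbonyl carbon bonded to a halogen (an acyl halide).
(A) has a carboxylic acid group (-C(=O)OH) but the carbonyl is bonded to -OH, not to a halogen.
(B) has a chloro substituent but the Cl is not on a carbonyl carbon.
(C) contains an acyl chloride (-C(=O)Cl), which satisfies every atom and bond constraint.
(D) has a methyl-ester group (-C(=O)OCH3) but the carbonyl is bonded to -O-C, not to a halogen.
So the answer is (C).

C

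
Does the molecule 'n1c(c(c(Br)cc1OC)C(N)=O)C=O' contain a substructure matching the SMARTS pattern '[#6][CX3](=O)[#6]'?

The pattern [#6][CX3](=O)[#6] describes a carbonyl carbon (no H) flanked by two carbons — a ketone.
The closest candidate here is a primary amide (-C(=O)NH2), but one neighbour of the carbonyl carbon is N, not C. No other fragment satisfies the full query, so there is no match.

No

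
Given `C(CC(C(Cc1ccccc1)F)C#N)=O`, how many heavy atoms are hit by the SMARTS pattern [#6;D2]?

9

Check the 15 heavy atoms by environment: 4× C (D2) → match; 2× C (D3) → no; 1× O (D1) → no; 1× F (D1) → no; 1× c (aromatic, D3) → no; 5× c (aromatic, D2) → match; 1× N (D1) → no.
Summing the matching environments: 4 + 5 = 9 matching atoms.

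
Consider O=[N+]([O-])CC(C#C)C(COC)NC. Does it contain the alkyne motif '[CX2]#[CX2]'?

The pattern [CX2]#[CX2] describes a carbon-carbon triple bond — an alkyne.
The molecule carries an ethynyl group (-C#CH), whose atoms satisfy every constraint of the query, so the pattern matches.

Yes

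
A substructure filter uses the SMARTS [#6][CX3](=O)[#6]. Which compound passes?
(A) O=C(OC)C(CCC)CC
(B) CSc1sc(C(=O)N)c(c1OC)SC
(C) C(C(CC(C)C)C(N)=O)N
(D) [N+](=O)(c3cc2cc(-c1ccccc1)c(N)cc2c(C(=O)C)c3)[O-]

D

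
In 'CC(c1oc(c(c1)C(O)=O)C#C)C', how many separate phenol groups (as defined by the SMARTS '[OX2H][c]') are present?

0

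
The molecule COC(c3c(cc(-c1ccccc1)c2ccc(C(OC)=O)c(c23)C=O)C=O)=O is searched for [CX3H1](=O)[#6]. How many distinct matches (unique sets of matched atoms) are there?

2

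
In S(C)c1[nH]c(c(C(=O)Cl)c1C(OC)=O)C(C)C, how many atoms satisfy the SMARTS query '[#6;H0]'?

6

The query [#6;H0] means: any carbon with no attached hydrogen.
Check the 17 heavy atoms by environment: 1× n (aromatic, H1) → no; 4× c (aromatic, H0) → match; 2× C (H0) → match; 3× O (H0) → no; 4× C (H3) → no; 1× S (H0) → no; 1× Cl (H0) → no; 1× C (H1) → no.
Summing the matching environments: 4 + 2 = 6 matching atoms.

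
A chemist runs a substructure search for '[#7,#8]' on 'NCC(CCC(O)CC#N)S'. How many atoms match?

The query [#7,#8] means: nitrogen or oxygen (comma = OR).
Check the 11 heavy atoms by environment: 7× C → no; 1× S → no; 1× O → match; 2× N → match.
Summing the matching environments: 1 + 2 = 3 matching atoms.

3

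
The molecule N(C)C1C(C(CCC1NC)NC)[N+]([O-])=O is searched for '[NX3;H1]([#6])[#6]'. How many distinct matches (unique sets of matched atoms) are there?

3

[NX3;H1]([#6])[#6] is the SMARTS for a secondary amine: a trivalent nitrogen with one H, bonded to two carbons.
The molecule carries 3 separate instances of an N-methylamino group (-NHCH3) meeting every constraint; each maps to a distinct set of atoms, giving 3 matches.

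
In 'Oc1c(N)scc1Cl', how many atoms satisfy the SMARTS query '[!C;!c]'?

The query [!C;!c] means: neither aliphatic nor aromatic carbon — same as [!#6].
Check the 8 heavy atoms by environment: 1× s (aromatic) → match; 4× c (aromatic) → no; 1× Cl → match; 1× O → match; 1× N → match.
Summing the matching environments: 1 + 1 + 1 + 1 = 4 matching atoms.

4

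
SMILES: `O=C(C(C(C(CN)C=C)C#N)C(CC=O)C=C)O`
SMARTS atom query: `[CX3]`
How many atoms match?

6

Check the 18 heavy atoms by environment: 6× C (X4) → no; 6× C (X3) → match; 2× O (X1) → no; 1× C (X2) → no; 1× N (X1) → no; 1× N (X3) → no; 1× O (X2) → no.
That gives 6 matching atoms.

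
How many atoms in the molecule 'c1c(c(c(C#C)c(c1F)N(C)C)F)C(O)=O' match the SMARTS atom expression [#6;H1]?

2

The query [#6;H1] means: any carbon bearing exactly one hydrogen.
Check the 16 heavy atoms by environment: 5× c (aromatic, H0) → no; 1× c (aromatic, H1) → match; 1× N (H0) → no; 2× C (H3) → no; 2× F (H0) → no; 2× C (H0) → no; 1× C (H1) → match; 1× O (H0) → no; 1× O (H1) → no.
Summing the matching environments: 1 + 1 = 2 matching atoms.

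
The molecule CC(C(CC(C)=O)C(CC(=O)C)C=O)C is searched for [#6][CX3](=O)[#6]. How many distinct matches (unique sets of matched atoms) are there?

2

[#6][CX3](=O)[#6] is the SMARTS for a ketone: a carbonyl carbon (no H) flanked by two carbons.
The molecule carries 2 separate instances of an acetyl/ketone group (-C(=O)CH3) meeting every constraint; each maps to a distinct set of atoms, giving 2 matches.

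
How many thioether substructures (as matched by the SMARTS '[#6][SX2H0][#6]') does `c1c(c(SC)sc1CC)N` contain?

1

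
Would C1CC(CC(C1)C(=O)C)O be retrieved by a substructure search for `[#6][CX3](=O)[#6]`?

Yes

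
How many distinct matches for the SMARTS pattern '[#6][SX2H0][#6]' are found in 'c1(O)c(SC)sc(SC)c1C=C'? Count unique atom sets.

2

[#6][SX2H0][#6] is the SMARTS for a thioether: an aliphatic sulfur bridging two carbons with no H on the sulfur.
The molecule carries 2 separate instances of a methylthio ether (-SCH3) meeting every constraint; each maps to a distinct set of atoms, giving 2 matches.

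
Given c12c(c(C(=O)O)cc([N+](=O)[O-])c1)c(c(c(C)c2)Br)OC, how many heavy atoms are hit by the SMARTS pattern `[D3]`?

The query [D3] means: atom with exactly three heavy-atom neighbours.
Check the 20 heavy atoms by environment: 7× c (aromatic, D3) → match; 3× c (aromatic, D2) → no; 1× C (D3) → match; 3× O (D1) → no; 1× N (charge +1, D3) → match; 1× O (charge -1, D1) → no; 1× Br (D1) → no; 2× C (D1) → no; 1× O (D2) → no.
Summing the matching environments: 7 + 1 + 1 = 9 matching atoms.

9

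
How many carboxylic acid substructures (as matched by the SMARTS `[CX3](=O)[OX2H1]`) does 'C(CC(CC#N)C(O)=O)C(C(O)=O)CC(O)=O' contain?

[CX3](=O)[OX2H1] is the SMARTS for a carboxylic acid: an sp2 carbon double-bonded to O and single-bonded to an -OH oxygen.
The molecule carries 3 separate instances of a carboxylic acid group (-C(=O)OH) meeting every constraint; each maps to a distinct set of atoms, giving 3 matches.

3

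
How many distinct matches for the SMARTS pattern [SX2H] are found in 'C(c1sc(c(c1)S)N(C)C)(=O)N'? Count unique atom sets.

[SX2H] is the SMARTS for a thiol: an aliphatic sulfur with two connections, one being H.
Exactly one fragment in the molecule meets all constraints, giving 1 match.

1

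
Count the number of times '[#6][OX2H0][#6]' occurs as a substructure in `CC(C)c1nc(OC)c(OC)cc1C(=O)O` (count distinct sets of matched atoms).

2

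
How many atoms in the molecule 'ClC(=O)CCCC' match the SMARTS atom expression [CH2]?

3

The query [CH2] means: aliphatic carbon with exactly two hydrogens.
Check the 7 heavy atoms by environment: 3× C (H2) → match; 1× C (H3) → no; 1× C (H0) → no; 1× O (H0) → no; 1× Cl (H0) → no.
That gives 3 matching atoms.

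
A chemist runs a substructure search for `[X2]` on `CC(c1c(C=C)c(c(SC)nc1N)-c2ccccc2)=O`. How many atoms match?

2

The query [X2] means: any atom with exactly two total connections (bonds + H).
Check the 20 heavy atoms by environment: 1× n (aromatic, X2) → match; 11× c (aromatic, X3) → no; 3× C (X3) → no; 1× O (X1) → no; 2× C (X4) → no; 1× S (X2) → match; 1× N (X3) → no.
Summing the matching environments: 1 + 1 = 2 matching atoms.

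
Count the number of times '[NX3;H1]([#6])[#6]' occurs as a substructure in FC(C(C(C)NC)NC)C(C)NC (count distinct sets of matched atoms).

[NX3;H1]([#6])[#6] is the SMARTS for a secondary amine: a trivalent nitrogen with one H, bonded to two carbons.
The molecule carries 3 separate instances of an N-methylamino group (-NHCH3) meeting every constraint; each maps to a distinct set of atoms, giving 3 matches.

3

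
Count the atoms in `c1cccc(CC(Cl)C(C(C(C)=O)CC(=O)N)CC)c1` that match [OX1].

2

The query [OX1] means: aliphatic oxygen with one total connection — typically a carbonyl =O or an oxide.
Check the 20 heavy atoms by environment: 8× C (X4) → no; 6× c (aromatic, X3) → no; 2× C (X3) → no; 2× O (X1) → match; 1× N (X3) → no; 1× Cl (X1) → no.
That gives 2 matching atoms.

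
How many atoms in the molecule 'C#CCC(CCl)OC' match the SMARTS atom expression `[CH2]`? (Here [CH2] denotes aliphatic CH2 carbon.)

Check the 8 heavy atoms by environment: 2× C (H2) → match; 2× C (H1) → no; 1× Cl (H0) → no; 1× C (H0) → no; 1× O (H0) → no; 1× C (H3) → no.
That gives 2 matching atoms.

2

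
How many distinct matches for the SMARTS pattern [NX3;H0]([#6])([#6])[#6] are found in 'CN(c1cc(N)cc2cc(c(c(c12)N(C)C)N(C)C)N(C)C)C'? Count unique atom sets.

[NX3;H0]([#6])([#6])[#6] is the SMARTS for a tertiary amine: a trivalent nitrogen with no H, bonded to three carbons.
The molecule carries 4 separate instances of a dimethylamino group (-N(CH3)2) meeting every constraint; each maps to a distinct set of atoms, giving 4 matches.

4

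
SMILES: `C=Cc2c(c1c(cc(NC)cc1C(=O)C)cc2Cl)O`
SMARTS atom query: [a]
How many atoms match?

10

Check the 19 heavy atoms by environment: 10× c (aromatic) → match; 1× Cl → no; 5× C → no; 2× O → no; 1× N → no.
That gives 10 matching atoms.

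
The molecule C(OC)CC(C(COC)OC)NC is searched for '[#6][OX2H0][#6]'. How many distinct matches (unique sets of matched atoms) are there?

[#6][OX2H0][#6] is the SMARTS for an ether: an aliphatic oxygen bridging two carbons with no H on the oxygen.
The molecule carries 3 separate instances of a methoxy ether (-OCH3) meeting every constraint; each maps to a distinct set of atoms, giving 3 matches.

3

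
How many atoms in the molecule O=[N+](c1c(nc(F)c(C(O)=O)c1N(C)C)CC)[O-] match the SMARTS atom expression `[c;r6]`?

The query [c;r6] means: aromatic carbon that belongs to a six-membered ring.
Check the 18 heavy atoms by environment: 1× n (aromatic, in 6-ring) → no; 5× c (aromatic, in 6-ring) → match; 1× N (acyclic) → no; 5× C (acyclic) → no; 3× O (acyclic) → no; 1× F (acyclic) → no; 1× N (charge +1, acyclic) → no; 1× O (charge -1, acyclic) → no.
That gives 5 matching atoms.

5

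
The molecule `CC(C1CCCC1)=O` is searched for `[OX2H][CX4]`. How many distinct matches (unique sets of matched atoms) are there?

[OX2H][CX4] is the SMARTS for an aliphatic alcohol: a hydroxyl oxygen bound to an sp3 (X4) carbon.
No fragment in the molecule satisfies every constraint, giving 0 matches.

0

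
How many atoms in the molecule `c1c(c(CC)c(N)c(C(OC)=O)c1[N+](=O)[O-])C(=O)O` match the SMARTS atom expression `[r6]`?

6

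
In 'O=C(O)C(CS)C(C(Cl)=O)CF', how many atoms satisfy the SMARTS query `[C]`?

6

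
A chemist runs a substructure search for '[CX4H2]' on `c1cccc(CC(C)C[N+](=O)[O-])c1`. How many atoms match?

Check the 13 heavy atoms by environment: 2× C (H2, X4) → match; 1× C (H1, X4) → no; 1× c (aromatic, H0, X3) → no; 5× c (aromatic, H1, X3) → no; 1× N (charge +1, H0, X3) → no; 1× O (charge -1, H0, X1) → no; 1× O (H0, X1) → no; 1× C (H3, X4) → no.
That gives 2 matching atoms.

2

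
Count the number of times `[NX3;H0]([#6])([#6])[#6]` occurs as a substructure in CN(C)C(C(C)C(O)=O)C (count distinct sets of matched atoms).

1

[NX3;H0]([#6])([#6])[#6] is the SMARTS for a tertiary amine: a trivalent nitrogen with no H, bonded to three carbons.
Exactly one fragment in the molecule meets all constraints, giving 1 match.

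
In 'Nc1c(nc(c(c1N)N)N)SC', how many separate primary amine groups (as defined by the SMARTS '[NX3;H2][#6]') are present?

[NX3;H2][#6] is the SMARTS for a primary amine: a trivalent nitrogen with two H attached to carbon.
The molecule carries 4 separate instances of a primary amino group (-NH2) meeting every constraint; each maps to a distinct set of atoms, giving 4 matches.

4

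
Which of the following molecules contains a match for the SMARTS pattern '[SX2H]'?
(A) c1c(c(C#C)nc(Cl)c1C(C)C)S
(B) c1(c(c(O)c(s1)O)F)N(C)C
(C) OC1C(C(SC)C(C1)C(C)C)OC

[SX2H] describes an aliphatic sulfur with two connections, one being H (a thiol).
(A) contains a thiol (-SH), which satisfies every atom and bond constraint.
(B) has a hydroxyl group (-OH) but it is an -OH, not an -SH.
(C) has a methylthio ether (-SCH3) but the sulfur has H0 (bonded to two carbons), not H1.
So the answer is (A).

A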